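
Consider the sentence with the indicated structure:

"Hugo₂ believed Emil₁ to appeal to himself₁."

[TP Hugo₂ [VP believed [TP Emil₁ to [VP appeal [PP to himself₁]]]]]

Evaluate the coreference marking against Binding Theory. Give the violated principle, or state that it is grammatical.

The two coindexed NPs are *Emil₁* and *himself₁*.
*himself₁* is an anaphor; its binding domain is the embedded TP, whose subject is Emil₁. *Emil₁* c-commands it within that domain and shares its index, so Principle A is satisfied.
*Emil₁* is an R-expression; *himself₁* does not c-command it, and no other NP shares its index, so Principle C is satisfied.
All principles are respected.

grammatical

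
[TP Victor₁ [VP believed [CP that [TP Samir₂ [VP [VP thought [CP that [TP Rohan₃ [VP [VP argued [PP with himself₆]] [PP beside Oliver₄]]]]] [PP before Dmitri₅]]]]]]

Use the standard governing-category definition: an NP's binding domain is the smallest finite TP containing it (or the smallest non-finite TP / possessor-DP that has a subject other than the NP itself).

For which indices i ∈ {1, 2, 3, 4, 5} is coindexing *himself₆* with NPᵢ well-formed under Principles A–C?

{3}

*himself* is an anaphor, so Principle A applies: it must be bound in its binding domain.
Binding domain of *himself₆*: the embedded TP, whose subject is Rohan₃.
*Victor₁* c-commands the anaphor but is outside its binding domain → cannot satisfy Principle A.
*Samir₂* c-commands the anaphor but is outside its binding domain → cannot satisfy Principle A.
*Rohan₃* c-commands the anaphor within its binding domain → licit binder.
*Oliver₄* does not c-command the anaphor → cannot bind it.
*Dmitri₅* does not c-command the anaphor → cannot bind it.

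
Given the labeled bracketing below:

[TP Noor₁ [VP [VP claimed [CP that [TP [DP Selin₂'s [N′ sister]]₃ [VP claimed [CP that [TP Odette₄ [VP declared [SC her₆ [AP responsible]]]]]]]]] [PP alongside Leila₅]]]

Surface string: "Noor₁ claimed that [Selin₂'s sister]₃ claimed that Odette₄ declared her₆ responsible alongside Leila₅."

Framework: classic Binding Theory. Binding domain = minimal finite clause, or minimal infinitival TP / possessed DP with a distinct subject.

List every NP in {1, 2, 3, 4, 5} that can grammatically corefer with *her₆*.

*her* is a pronoun, so Principle B applies: it must be free in its binding domain.
Binding domain of *her₆*: the embedded TP, whose subject is Odette₄.
*Noor₁* c-commands the pronoun but from outside its binding domain, and is not c-commanded by it → coindexation permitted.
*Selin₂* and the pronoun do not c-command one another → neither Principle B nor Principle C is at stake; coindexation permitted.
*[Selin₂'s sister]₃* c-commands the pronoun but from outside its binding domain, and is not c-commanded by it → coindexation permitted.
*Odette₄* c-commands the pronoun within its binding domain → coindexation would violate Principle B.
*Leila₅* and the pronoun do not c-command one another → neither Principle B nor Principle C is at stake; coindexation permitted.

{1, 2, 3, 5}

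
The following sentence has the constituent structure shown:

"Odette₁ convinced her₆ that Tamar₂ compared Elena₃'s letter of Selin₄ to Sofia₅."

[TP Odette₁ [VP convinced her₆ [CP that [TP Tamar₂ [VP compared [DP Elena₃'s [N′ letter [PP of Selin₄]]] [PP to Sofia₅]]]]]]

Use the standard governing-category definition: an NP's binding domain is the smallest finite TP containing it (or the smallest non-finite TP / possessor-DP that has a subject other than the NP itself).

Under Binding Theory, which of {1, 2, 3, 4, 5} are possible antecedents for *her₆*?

*her* is a pronoun, so Principle B applies: it must be free in its binding domain.
Binding domain of *her₆*: the matrix TP, whose subject is Odette₁.
*Odette₁* c-commands the pronoun within its binding domain → coindexation would violate Principle B.
*Tamar₂*: the pronoun c-commands this R-expression → coindexation would violate Principle C on *Tamar₂*.
*Elena₃*: the pronoun c-commands this R-expression → coindexation would violate Principle C on *Elena₃*.
*Selin₄*: the pronoun c-commands this R-expression → coindexation would violate Principle C on *Selin₄*.
*Sofia₅*: the pronoun c-commands this R-expression → coindexation would violate Principle C on *Sofia₅*.

none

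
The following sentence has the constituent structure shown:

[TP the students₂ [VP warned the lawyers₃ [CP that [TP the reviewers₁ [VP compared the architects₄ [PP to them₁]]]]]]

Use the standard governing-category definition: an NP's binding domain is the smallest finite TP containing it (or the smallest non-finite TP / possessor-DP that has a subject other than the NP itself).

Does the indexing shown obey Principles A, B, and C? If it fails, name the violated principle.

The two coindexed NPs are *the reviewers₁* and *them₁*.
*them₁* is a pronoun. Its binding domain is the embedded TP, whose subject is the reviewers₁.
*the reviewers₁* c-commands it within that domain and carries the same index.
The pronoun is locally bound → Principle B violation.

Principle B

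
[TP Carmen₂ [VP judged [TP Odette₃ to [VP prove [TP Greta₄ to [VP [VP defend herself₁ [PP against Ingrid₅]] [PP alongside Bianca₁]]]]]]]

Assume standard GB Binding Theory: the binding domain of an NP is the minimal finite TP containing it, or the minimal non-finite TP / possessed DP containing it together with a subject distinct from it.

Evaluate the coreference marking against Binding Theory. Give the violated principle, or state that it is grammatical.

Principle A

The two coindexed NPs are *Bianca₁* and *herself₁*.
*herself₁* is an anaphor. Principle A requires it to be bound within its binding domain — the embedded TP, whose subject is Greta₄.
Within that domain it is c-commanded by *Greta₄*, which does not share its index.
*Bianca₁* does not c-command the anaphor at all.
The anaphor is unbound in its domain → Principle A violation.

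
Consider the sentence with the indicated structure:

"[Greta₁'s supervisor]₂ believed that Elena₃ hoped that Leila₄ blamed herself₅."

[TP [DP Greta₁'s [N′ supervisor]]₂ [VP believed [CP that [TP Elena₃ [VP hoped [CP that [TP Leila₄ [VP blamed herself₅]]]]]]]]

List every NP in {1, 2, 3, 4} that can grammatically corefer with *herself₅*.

{4}

*herself* is an anaphor, so Principle A applies: it must be bound in its binding domain.
Binding domain of *herself₅*: the embedded TP, whose subject is Leila₄.
*Greta₁* does not c-command the anaphor → cannot bind it.
*[Greta₁'s supervisor]₂* c-commands the anaphor but is outside its binding domain → cannot satisfy Principle A.
*Elena₃* c-commands the anaphor but is outside its binding domain → cannot satisfy Principle A.
*Leila₄* c-commands the anaphor within its binding domain → licit binder.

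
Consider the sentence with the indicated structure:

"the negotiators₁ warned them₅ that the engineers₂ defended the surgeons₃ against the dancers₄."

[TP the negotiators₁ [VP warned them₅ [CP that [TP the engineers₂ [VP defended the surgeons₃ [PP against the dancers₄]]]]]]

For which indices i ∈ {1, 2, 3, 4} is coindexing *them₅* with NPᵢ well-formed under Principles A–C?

none

*them* is a pronoun, so Principle B applies: it must be free in its binding domain.
Binding domain of *them₅*: the matrix TP, whose subject is the negotiators₁.
*the negotiators₁* c-commands the pronoun within its binding domain → coindexation would violate Principle B.
*the engineers₂*: the pronoun c-commands this R-expression → coindexation would violate Principle C on *the engineers₂*.
*the surgeons₃*: the pronoun c-commands this R-expression → coindexation would violate Principle C on *the surgeons₃*.
*the dancers₄*: the pronoun c-commands this R-expression → coindexation would violate Principle C on *the dancers₄*.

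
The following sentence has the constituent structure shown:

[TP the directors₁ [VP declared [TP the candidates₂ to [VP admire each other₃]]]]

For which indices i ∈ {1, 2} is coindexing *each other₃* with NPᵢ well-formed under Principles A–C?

*each other* is an anaphor, so Principle A applies: it must be bound in its binding domain.
Binding domain of *each other₃*: the embedded TP, whose subject is the candidates₂.
*the directors₁* c-commands the anaphor but is outside its binding domain → cannot satisfy Principle A.
*the candidates₂* c-commands the anaphor within its binding domain → licit binder.

{2}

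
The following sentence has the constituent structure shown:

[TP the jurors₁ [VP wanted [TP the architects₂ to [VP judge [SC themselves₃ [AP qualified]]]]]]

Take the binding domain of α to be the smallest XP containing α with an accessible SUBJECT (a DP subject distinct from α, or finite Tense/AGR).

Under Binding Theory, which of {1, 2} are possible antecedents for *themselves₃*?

*themselves* is an anaphor, so Principle A applies: it must be bound in its binding domain.
Binding domain of *themselves₃*: the embedded TP, whose subject is the architects₂.
*the jurors₁* c-commands the anaphor but is outside its binding domain → cannot satisfy Principle A.
*the architects₂* c-commands the anaphor within its binding domain → licit binder.

{2}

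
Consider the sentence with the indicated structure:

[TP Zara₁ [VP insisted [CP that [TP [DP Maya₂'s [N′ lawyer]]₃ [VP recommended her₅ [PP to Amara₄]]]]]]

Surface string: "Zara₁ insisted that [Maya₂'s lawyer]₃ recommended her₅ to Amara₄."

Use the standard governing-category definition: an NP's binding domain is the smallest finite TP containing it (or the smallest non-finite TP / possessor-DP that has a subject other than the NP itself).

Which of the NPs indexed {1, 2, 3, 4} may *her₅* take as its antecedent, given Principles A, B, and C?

*her* is a pronoun, so Principle B applies: it must be free in its binding domain.
Binding domain of *her₅*: the embedded TP, whose subject is [Maya₂'s lawyer]₃.
*Zara₁* c-commands the pronoun but from outside its binding domain, and is not c-commanded by it → coindexation permitted.
*Maya₂* and the pronoun do not c-command one another → neither Principle B nor Principle C is at stake; coindexation permitted.
*[Maya₂'s lawyer]₃* c-commands the pronoun within its binding domain → coindexation would violate Principle B.
*Amara₄*: the pronoun c-commands this R-expression → coindexation would violate Principle C on *Amara₄*.

{1, 2}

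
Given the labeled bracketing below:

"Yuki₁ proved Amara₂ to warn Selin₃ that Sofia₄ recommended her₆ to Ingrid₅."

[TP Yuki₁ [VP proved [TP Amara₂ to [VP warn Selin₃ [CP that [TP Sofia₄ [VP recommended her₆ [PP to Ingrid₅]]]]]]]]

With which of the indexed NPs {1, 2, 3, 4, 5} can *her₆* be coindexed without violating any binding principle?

{1, 2, 3}

*her* is a pronoun, so Principle B applies: it must be free in its binding domain.
Binding domain of *her₆*: the embedded TP, whose subject is Sofia₄.
*Yuki₁* c-commands the pronoun but from outside its binding domain, and is not c-commanded by it → coindexation permitted.
*Amara₂* c-commands the pronoun but from outside its binding domain, and is not c-commanded by it → coindexation permitted.
*Selin₃* c-commands the pronoun but from outside its binding domain, and is not c-commanded by it → coindexation permitted.
*Sofia₄* c-commands the pronoun within its binding domain → coindexation would violate Principle B.
*Ingrid₅*: the pronoun c-commands this R-expression → coindexation would violate Principle C on *Ingrid₅*.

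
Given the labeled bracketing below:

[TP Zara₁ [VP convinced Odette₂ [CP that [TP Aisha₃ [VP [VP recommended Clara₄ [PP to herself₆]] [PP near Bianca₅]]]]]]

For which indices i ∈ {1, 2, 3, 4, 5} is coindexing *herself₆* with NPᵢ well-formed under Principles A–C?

*herself* is an anaphor, so Principle A applies: it must be bound in its binding domain.
Binding domain of *herself₆*: the embedded TP, whose subject is Aisha₃.
*Zara₁* c-commands the anaphor but is outside its binding domain → cannot satisfy Principle A.
*Odette₂* c-commands the anaphor but is outside its binding domain → cannot satisfy Principle A.
*Aisha₃* c-commands the anaphor within its binding domain → licit binder.
*Clara₄* c-commands the anaphor within its binding domain → licit binder.
*Bianca₅* does not c-command the anaphor → cannot bind it.

{3, 4}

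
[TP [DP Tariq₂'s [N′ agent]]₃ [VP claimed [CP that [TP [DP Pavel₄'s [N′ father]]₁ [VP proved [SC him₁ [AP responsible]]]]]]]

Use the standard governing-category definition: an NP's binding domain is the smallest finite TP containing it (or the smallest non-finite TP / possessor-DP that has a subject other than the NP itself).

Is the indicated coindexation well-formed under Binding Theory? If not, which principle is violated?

The two coindexed NPs are *[Pavel₄'s father]₁* and *him₁*.
*him₁* is a pronoun. Its binding domain is the embedded TP, whose subject is [Pavel₄'s father]₁.
*[Pavel₄'s father]₁* c-commands it within that domain and carries the same index.
The pronoun is locally bound → Principle B violation.

Principle B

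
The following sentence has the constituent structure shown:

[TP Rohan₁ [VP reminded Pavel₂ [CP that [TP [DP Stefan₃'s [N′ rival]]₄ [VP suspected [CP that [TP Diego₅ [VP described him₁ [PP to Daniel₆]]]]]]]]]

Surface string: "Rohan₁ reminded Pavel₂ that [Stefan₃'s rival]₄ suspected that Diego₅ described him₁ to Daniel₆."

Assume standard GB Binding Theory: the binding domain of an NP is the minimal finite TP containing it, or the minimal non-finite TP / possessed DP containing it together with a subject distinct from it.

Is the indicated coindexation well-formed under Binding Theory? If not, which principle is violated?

The two coindexed NPs are *Rohan₁* and *him₁*.
*him₁* is a pronoun; its binding domain is the embedded TP, whose subject is Diego₅. Within that domain it is c-commanded only by *Diego₅*, which carries a different index — the pronoun is free locally, so Principle B holds.
*Rohan₁* is an R-expression; *him₁* does not c-command it, and no other NP shares its index, so Principle C is satisfied.
All principles are respected.

grammatical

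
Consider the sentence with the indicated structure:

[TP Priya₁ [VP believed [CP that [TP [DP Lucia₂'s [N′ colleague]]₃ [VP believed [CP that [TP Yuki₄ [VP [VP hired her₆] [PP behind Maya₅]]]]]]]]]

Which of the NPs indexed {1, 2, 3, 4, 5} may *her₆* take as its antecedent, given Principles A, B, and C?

{1, 2, 3, 5}

*her* is a pronoun, so Principle B applies: it must be free in its binding domain.
Binding domain of *her₆*: the embedded TP, whose subject is Yuki₄.
*Priya₁* c-commands the pronoun but from outside its binding domain, and is not c-commanded by it → coindexation permitted.
*Lucia₂* and the pronoun do not c-command one another → neither Principle B nor Principle C is at stake; coindexation permitted.
*[Lucia₂'s colleague]₃* c-commands the pronoun but from outside its binding domain, and is not c-commanded by it → coindexation permitted.
*Yuki₄* c-commands the pronoun within its binding domain → coindexation would violate Principle B.
*Maya₅* and the pronoun do not c-command one another → neither Principle B nor Principle C is at stake; coindexation permitted.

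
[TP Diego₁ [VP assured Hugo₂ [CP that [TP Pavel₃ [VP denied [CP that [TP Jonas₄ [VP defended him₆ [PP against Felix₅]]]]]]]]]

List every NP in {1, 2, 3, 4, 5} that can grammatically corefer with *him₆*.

*him* is a pronoun, so Principle B applies: it must be free in its binding domain.
Binding domain of *him₆*: the embedded TP, whose subject is Jonas₄.
*Diego₁* c-commands the pronoun but from outside its binding domain, and is not c-commanded by it → coindexation permitted.
*Hugo₂* c-commands the pronoun but from outside its binding domain, and is not c-commanded by it → coindexation permitted.
*Pavel₃* c-commands the pronoun but from outside its binding domain, and is not c-commanded by it → coindexation permitted.
*Jonas₄* c-commands the pronoun within its binding domain → coindexation would violate Principle B.
*Felix₅*: the pronoun c-commands this R-expression → coindexation would violate Principle C on *Felix₅*.

{1, 2, 3}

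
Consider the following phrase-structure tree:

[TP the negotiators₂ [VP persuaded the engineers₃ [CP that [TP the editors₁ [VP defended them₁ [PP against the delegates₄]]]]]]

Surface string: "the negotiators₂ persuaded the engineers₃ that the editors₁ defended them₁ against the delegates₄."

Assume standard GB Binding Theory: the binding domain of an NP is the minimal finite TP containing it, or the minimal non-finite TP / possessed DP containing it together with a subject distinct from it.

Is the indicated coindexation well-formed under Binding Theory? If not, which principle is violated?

Principle B

The two coindexed NPs are *the editors₁* and *them₁*.
*them₁* is a pronoun. Its binding domain is the embedded TP, whose subject is the editors₁.
*the editors₁* c-commands it within that domain and carries the same index.
The pronoun is locally bound → Principle B violation.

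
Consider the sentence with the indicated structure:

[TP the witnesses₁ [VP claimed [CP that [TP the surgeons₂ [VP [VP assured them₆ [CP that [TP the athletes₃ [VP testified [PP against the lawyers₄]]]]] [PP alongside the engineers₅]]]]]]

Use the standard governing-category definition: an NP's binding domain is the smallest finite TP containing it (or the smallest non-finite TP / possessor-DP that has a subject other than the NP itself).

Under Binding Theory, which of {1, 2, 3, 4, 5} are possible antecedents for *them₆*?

{1, 5}

*them* is a pronoun, so Principle B applies: it must be free in its binding domain.
Binding domain of *them₆*: the embedded TP, whose subject is the surgeons₂.
*the witnesses₁* c-commands the pronoun but from outside its binding domain, and is not c-commanded by it → coindexation permitted.
*the surgeons₂* c-commands the pronoun within its binding domain → coindexation would violate Principle B.
*the athletes₃*: the pronoun c-commands this R-expression → coindexation would violate Principle C on *the athletes₃*.
*the lawyers₄*: the pronoun c-commands this R-expression → coindexation would violate Principle C on *the lawyers₄*.
*the engineers₅* and the pronoun do not c-command one another → neither Principle B nor Principle C is at stake; coindexation permitted.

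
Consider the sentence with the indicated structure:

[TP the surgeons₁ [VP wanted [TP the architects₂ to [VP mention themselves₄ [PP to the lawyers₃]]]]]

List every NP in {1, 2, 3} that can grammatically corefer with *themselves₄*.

*themselves* is an anaphor, so Principle A applies: it must be bound in its binding domain.
Binding domain of *themselves₄*: the embedded TP, whose subject is the architects₂.
*the surgeons₁* c-commands the anaphor but is outside its binding domain → cannot satisfy Principle A.
*the architects₂* c-commands the anaphor within its binding domain → licit binder.
*the lawyers₃* does not c-command the anaphor → cannot bind it.

{2}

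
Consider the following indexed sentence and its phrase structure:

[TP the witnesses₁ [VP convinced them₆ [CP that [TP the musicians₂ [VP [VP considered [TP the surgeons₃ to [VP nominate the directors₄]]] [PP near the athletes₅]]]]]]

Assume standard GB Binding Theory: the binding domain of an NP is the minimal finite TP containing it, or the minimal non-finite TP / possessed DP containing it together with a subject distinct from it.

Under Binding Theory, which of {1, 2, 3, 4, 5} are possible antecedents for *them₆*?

*them* is a pronoun, so Principle B applies: it must be free in its binding domain.
Binding domain of *them₆*: the matrix TP, whose subject is the witnesses₁.
*the witnesses₁* c-commands the pronoun within its binding domain → coindexation would violate Principle B.
*the musicians₂*: the pronoun c-commands this R-expression → coindexation would violate Principle C on *the musicians₂*.
*the surgeons₃*: the pronoun c-commands this R-expression → coindexation would violate Principle C on *the surgeons₃*.
*the directors₄*: the pronoun c-commands this R-expression → coindexation would violate Principle C on *the directors₄*.
*the athletes₅*: the pronoun c-commands this R-expression → coindexation would violate Principle C on *the athletes₅*.

none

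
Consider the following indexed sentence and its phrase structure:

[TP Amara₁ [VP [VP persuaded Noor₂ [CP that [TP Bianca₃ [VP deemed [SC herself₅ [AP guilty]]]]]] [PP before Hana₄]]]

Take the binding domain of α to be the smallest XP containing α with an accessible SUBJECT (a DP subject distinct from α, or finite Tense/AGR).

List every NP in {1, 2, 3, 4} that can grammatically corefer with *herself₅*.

*herself* is an anaphor, so Principle A applies: it must be bound in its binding domain.
Binding domain of *herself₅*: the embedded TP, whose subject is Bianca₃.
*Amara₁* c-commands the anaphor but is outside its binding domain → cannot satisfy Principle A.
*Noor₂* c-commands the anaphor but is outside its binding domain → cannot satisfy Principle A.
*Bianca₃* c-commands the anaphor within its binding domain → licit binder.
*Hana₄* does not c-command the anaphor → cannot bind it.

{3}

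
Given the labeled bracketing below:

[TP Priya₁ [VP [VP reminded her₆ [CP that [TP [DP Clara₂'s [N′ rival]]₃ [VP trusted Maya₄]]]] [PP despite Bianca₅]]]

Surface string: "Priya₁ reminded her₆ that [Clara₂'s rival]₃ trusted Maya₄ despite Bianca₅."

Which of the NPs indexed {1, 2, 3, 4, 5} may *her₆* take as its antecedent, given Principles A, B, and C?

{5}

*her* is a pronoun, so Principle B applies: it must be free in its binding domain.
Binding domain of *her₆*: the matrix TP, whose subject is Priya₁.
*Priya₁* c-commands the pronoun within its binding domain → coindexation would violate Principle B.
*Clara₂*: the pronoun c-commands this R-expression → coindexation would violate Principle C on *Clara₂*.
*[Clara₂'s rival]₃*: the pronoun c-commands this R-expression → coindexation would violate Principle C on *[Clara₂'s rival]₃*.
*Maya₄*: the pronoun c-commands this R-expression → coindexation would violate Principle C on *Maya₄*.
*Bianca₅* and the pronoun do not c-command one another → neither Principle B nor Principle C is at stake; coindexation permitted.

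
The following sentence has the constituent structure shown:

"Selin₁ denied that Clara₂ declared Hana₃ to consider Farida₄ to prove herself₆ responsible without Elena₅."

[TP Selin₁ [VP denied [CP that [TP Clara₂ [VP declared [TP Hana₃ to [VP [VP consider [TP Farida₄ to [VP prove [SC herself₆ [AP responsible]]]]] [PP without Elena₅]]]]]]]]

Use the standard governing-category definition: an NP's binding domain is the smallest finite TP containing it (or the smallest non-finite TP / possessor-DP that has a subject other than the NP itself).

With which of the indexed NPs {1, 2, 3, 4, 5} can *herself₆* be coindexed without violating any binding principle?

{4}

*herself* is an anaphor, so Principle A applies: it must be bound in its binding domain.
Binding domain of *herself₆*: the embedded TP, whose subject is Farida₄.
*Selin₁* c-commands the anaphor but is outside its binding domain → cannot satisfy Principle A.
*Clara₂* c-commands the anaphor but is outside its binding domain → cannot satisfy Principle A.
*Hana₃* c-commands the anaphor but is outside its binding domain → cannot satisfy Principle A.
*Farida₄* c-commands the anaphor within its binding domain → licit binder.
*Elena₅* does not c-command the anaphor → cannot bind it.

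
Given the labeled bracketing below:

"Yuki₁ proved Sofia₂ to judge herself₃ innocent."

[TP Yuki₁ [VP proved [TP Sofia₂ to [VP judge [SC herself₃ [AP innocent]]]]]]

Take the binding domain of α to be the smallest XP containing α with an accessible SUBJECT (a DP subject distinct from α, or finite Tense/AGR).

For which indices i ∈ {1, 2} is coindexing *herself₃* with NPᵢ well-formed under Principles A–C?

*herself* is an anaphor, so Principle A applies: it must be bound in its binding domain.
Binding domain of *herself₃*: the embedded TP, whose subject is Sofia₂.
*Yuki₁* c-commands the anaphor but is outside its binding domain → cannot satisfy Principle A.
*Sofia₂* c-commands the anaphor within its binding domain → licit binder.

{2}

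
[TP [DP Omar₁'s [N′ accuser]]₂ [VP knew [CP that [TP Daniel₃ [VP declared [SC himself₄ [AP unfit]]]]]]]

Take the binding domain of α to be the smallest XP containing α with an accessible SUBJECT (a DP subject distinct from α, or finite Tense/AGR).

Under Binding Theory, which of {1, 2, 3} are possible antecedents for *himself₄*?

*himself* is an anaphor, so Principle A applies: it must be bound in its binding domain.
Binding domain of *himself₄*: the embedded TP, whose subject is Daniel₃.
*Omar₁* does not c-command the anaphor → cannot bind it.
*[Omar₁'s accuser]₂* c-commands the anaphor but is outside its binding domain → cannot satisfy Principle A.
*Daniel₃* c-commands the anaphor within its binding domain → licit binder.

{3}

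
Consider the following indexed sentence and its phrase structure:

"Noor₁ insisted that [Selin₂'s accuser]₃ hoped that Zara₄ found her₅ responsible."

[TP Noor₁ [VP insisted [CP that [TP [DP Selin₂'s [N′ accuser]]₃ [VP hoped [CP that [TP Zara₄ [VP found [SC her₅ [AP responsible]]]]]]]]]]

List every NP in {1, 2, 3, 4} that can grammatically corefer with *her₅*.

{1, 2, 3}

*her* is a pronoun, so Principle B applies: it must be free in its binding domain.
Binding domain of *her₅*: the embedded TP, whose subject is Zara₄.
*Noor₁* c-commands the pronoun but from outside its binding domain, and is not c-commanded by it → coindexation permitted.
*Selin₂* and the pronoun do not c-command one another → neither Principle B nor Principle C is at stake; coindexation permitted.
*[Selin₂'s accuser]₃* c-commands the pronoun but from outside its binding domain, and is not c-commanded by it → coindexation permitted.
*Zara₄* c-commands the pronoun within its binding domain → coindexation would violate Principle B.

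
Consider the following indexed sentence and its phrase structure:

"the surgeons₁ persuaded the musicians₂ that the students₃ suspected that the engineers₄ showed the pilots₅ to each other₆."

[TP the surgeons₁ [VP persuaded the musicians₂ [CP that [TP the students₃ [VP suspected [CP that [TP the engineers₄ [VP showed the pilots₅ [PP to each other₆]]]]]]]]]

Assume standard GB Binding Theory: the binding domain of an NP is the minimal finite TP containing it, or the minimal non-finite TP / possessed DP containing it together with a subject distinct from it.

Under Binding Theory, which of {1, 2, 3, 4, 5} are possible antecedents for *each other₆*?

{4, 5}

*each other* is an anaphor, so Principle A applies: it must be bound in its binding domain.
Binding domain of *each other₆*: the embedded TP, whose subject is the engineers₄.
*the surgeons₁* c-commands the anaphor but is outside its binding domain → cannot satisfy Principle A.
*the musicians₂* c-commands the anaphor but is outside its binding domain → cannot satisfy Principle A.
*the students₃* c-commands the anaphor but is outside its binding domain → cannot satisfy Principle A.
*the engineers₄* c-commands the anaphor within its binding domain → licit binder.
*the pilots₅* c-commands the anaphor within its binding domain → licit binder.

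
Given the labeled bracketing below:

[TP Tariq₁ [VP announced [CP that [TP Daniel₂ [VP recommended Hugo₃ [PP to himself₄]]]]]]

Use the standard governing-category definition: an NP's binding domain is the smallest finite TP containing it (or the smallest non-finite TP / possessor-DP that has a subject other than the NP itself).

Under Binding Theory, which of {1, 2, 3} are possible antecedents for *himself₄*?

{2, 3}

*himself* is an anaphor, so Principle A applies: it must be bound in its binding domain.
Binding domain of *himself₄*: the embedded TP, whose subject is Daniel₂.
*Tariq₁* c-commands the anaphor but is outside its binding domain → cannot satisfy Principle A.
*Daniel₂* c-commands the anaphor within its binding domain → licit binder.
*Hugo₃* c-commands the anaphor within its binding domain → licit binder.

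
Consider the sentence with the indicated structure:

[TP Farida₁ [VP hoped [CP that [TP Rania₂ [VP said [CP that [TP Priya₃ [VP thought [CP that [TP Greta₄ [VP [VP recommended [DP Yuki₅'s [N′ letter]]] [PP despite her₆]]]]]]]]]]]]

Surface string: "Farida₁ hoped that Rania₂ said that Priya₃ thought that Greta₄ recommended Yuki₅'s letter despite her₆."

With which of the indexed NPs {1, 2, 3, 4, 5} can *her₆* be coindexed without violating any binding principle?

*her* is a pronoun, so Principle B applies: it must be free in its binding domain.
Binding domain of *her₆*: the embedded TP, whose subject is Greta₄.
*Farida₁* c-commands the pronoun but from outside its binding domain, and is not c-commanded by it → coindexation permitted.
*Rania₂* c-commands the pronoun but from outside its binding domain, and is not c-commanded by it → coindexation permitted.
*Priya₃* c-commands the pronoun but from outside its binding domain, and is not c-commanded by it → coindexation permitted.
*Greta₄* c-commands the pronoun within its binding domain → coindexation would violate Principle B.
*Yuki₅* and the pronoun do not c-command one another → neither Principle B nor Principle C is at stake; coindexation permitted.

{1, 2, 3, 5}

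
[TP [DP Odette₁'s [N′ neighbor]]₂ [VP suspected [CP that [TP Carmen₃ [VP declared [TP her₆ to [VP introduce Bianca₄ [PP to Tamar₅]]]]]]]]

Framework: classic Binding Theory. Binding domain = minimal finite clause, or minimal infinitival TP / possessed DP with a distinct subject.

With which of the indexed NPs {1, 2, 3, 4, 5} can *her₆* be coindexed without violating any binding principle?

{1, 2}

*her* is a pronoun, so Principle B applies: it must be free in its binding domain.
Binding domain of *her₆*: the embedded TP, whose subject is Carmen₃.
*Odette₁* and the pronoun do not c-command one another → neither Principle B nor Principle C is at stake; coindexation permitted.
*[Odette₁'s neighbor]₂* c-commands the pronoun but from outside its binding domain, and is not c-commanded by it → coindexation permitted.
*Carmen₃* c-commands the pronoun within its binding domain → coindexation would violate Principle B.
*Bianca₄*: the pronoun c-commands this R-expression → coindexation would violate Principle C on *Bianca₄*.
*Tamar₅*: the pronoun c-commands this R-expression → coindexation would violate Principle C on *Tamar₅*.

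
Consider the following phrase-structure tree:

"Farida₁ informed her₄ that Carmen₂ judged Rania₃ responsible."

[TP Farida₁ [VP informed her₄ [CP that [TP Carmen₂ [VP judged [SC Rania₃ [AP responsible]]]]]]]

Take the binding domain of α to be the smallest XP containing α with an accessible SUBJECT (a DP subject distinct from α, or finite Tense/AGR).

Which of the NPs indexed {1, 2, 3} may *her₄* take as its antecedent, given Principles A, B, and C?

*her* is a pronoun, so Principle B applies: it must be free in its binding domain.
Binding domain of *her₄*: the matrix TP, whose subject is Farida₁.
*Farida₁* c-commands the pronoun within its binding domain → coindexation would violate Principle B.
*Carmen₂*: the pronoun c-commands this R-expression → coindexation would violate Principle C on *Carmen₂*.
*Rania₃*: the pronoun c-commands this R-expression → coindexation would violate Principle C on *Rania₃*.

none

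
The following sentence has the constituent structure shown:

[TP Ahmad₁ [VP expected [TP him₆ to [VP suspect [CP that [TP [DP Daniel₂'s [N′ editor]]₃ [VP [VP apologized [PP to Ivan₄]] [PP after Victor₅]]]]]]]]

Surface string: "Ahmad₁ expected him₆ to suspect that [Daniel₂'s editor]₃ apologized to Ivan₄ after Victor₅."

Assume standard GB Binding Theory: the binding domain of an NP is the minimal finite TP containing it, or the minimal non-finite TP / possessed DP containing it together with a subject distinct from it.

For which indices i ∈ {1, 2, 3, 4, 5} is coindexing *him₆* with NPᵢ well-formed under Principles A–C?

none

*him* is a pronoun, so Principle B applies: it must be free in its binding domain.
Binding domain of *him₆*: the matrix TP, whose subject is Ahmad₁.
*Ahmad₁* c-commands the pronoun within its binding domain → coindexation would violate Principle B.
*Daniel₂*: the pronoun c-commands this R-expression → coindexation would violate Principle C on *Daniel₂*.
*[Daniel₂'s editor]₃*: the pronoun c-commands this R-expression → coindexation would violate Principle C on *[Daniel₂'s editor]₃*.
*Ivan₄*: the pronoun c-commands this R-expression → coindexation would violate Principle C on *Ivan₄*.
*Victor₅*: the pronoun c-commands this R-expression → coindexation would violate Principle C on *Victor₅*.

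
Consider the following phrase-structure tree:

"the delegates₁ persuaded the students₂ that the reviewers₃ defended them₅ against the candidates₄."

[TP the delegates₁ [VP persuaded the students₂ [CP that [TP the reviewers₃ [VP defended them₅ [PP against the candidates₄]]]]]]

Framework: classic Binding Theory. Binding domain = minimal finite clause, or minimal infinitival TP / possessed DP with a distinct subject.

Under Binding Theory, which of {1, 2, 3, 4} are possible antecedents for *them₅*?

*them* is a pronoun, so Principle B applies: it must be free in its binding domain.
Binding domain of *them₅*: the embedded TP, whose subject is the reviewers₃.
*the delegates₁* c-commands the pronoun but from outside its binding domain, and is not c-commanded by it → coindexation permitted.
*the students₂* c-commands the pronoun but from outside its binding domain, and is not c-commanded by it → coindexation permitted.
*the reviewers₃* c-commands the pronoun within its binding domain → coindexation would violate Principle B.
*the candidates₄*: the pronoun c-commands this R-expression → coindexation would violate Principle C on *the candidates₄*.

{1, 2}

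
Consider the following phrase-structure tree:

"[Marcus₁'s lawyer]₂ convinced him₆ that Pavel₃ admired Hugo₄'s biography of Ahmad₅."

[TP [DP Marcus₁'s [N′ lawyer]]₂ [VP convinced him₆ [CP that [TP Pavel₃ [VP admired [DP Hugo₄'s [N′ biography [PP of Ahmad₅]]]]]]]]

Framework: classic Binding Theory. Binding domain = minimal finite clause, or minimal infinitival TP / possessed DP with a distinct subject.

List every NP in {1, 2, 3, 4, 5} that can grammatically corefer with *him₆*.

*him* is a pronoun, so Principle B applies: it must be free in its binding domain.
Binding domain of *him₆*: the matrix TP, whose subject is [Marcus₁'s lawyer]₂.
*Marcus₁* and the pronoun do not c-command one another → neither Principle B nor Principle C is at stake; coindexation permitted.
*[Marcus₁'s lawyer]₂* c-commands the pronoun within its binding domain → coindexation would violate Principle B.
*Pavel₃*: the pronoun c-commands this R-expression → coindexation would violate Principle C on *Pavel₃*.
*Hugo₄*: the pronoun c-commands this R-expression → coindexation would violate Principle C on *Hugo₄*.
*Ahmad₅*: the pronoun c-commands this R-expression → coindexation would violate Principle C on *Ahmad₅*.

{1}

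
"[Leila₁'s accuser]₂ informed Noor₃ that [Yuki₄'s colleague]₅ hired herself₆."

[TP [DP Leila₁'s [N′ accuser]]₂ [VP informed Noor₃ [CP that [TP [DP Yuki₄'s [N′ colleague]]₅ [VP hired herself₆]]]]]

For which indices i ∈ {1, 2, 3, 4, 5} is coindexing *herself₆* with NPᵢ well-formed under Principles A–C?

*herself* is an anaphor, so Principle A applies: it must be bound in its binding domain.
Binding domain of *herself₆*: the embedded TP, whose subject is [Yuki₄'s colleague]₅.
*Leila₁* does not c-command the anaphor → cannot bind it.
*[Leila₁'s accuser]₂* c-commands the anaphor but is outside its binding domain → cannot satisfy Principle A.
*Noor₃* c-commands the anaphor but is outside its binding domain → cannot satisfy Principle A.
*Yuki₄* does not c-command the anaphor → cannot bind it.
*[Yuki₄'s colleague]₅* c-commands the anaphor within its binding domain → licit binder.

{5}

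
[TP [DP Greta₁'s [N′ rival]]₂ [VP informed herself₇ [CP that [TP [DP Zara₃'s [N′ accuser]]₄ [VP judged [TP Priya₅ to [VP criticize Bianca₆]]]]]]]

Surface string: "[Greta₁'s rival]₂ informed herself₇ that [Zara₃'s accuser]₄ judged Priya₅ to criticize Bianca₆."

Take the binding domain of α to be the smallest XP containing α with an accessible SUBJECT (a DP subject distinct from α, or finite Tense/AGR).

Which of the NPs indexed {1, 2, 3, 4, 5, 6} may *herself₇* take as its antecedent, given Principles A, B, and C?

{2}

*herself* is an anaphor, so Principle A applies: it must be bound in its binding domain.
Binding domain of *herself₇*: the matrix TP, whose subject is [Greta₁'s rival]₂.
*Greta₁* does not c-command the anaphor → cannot bind it.
*[Greta₁'s rival]₂* c-commands the anaphor within its binding domain → licit binder.
*Zara₃* does not c-command the anaphor → cannot bind it.
*[Zara₃'s accuser]₄* does not c-command the anaphor → cannot bind it.
*Priya₅* does not c-command the anaphor → cannot bind it.
*Bianca₆* does not c-command the anaphor → cannot bind it.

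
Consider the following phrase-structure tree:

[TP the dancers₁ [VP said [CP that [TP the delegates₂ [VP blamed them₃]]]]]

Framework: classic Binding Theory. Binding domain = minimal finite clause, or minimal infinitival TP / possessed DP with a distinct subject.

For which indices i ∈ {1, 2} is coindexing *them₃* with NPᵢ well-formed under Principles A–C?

*them* is a pronoun, so Principle B applies: it must be free in its binding domain.
Binding domain of *them₃*: the embedded TP, whose subject is the delegates₂.
*the dancers₁* c-commands the pronoun but from outside its binding domain, and is not c-commanded by it → coindexation permitted.
*the delegates₂* c-commands the pronoun within its binding domain → coindexation would violate Principle B.

{1}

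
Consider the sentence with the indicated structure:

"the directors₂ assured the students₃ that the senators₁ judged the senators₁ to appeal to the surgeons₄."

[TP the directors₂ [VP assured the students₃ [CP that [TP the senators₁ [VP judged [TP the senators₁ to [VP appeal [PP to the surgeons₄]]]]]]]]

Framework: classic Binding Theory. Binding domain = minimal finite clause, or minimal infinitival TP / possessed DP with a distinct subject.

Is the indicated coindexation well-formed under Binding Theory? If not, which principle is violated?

The two coindexed NPs are *the senators₁* (the lower occurrence) and *the senators₁* (the higher occurrence).
*the senators₁* (the lower occurrence) is an R-expression. Principle C requires it to be free everywhere.
*the senators₁* (the higher occurrence) c-commands it and carries the same index.
The R-expression is bound → Principle C violation.

Principle C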